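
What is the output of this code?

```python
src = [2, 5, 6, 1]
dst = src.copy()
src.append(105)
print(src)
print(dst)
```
[2, 5, 6, 1, 105]
[2, 5, 6, 1]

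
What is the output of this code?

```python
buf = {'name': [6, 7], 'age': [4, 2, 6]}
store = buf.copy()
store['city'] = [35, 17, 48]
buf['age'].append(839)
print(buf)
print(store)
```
{'name': [6, 7], 'age': [4, 2, 6, 839]}
{'name': [6, 7], 'age': [4, 2, 6, 839], 'city': [35, 17, 48]}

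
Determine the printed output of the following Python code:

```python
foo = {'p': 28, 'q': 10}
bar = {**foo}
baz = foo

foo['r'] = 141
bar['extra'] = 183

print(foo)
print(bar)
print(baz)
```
{'p': 28, 'q': 10, 'r': 141}
{'p': 28, 'q': 10, 'extra': 183}
{'p': 28, 'q': 10, 'r': 141}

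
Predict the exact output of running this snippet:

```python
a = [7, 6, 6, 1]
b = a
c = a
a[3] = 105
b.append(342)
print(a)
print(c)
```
[7, 6, 6, 105, 342]
[7, 6, 6, 105, 342]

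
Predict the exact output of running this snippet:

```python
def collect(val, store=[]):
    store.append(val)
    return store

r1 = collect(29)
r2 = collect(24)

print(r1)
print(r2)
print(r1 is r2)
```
[29, 24]
[29, 24]
True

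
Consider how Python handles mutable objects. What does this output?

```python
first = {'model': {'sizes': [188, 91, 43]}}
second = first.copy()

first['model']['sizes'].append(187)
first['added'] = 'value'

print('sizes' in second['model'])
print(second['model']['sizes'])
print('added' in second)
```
True
[188, 91, 43, 187]
False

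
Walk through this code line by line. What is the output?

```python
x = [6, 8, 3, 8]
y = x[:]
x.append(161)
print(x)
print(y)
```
[6, 8, 3, 8, 161]
[6, 8, 3, 8]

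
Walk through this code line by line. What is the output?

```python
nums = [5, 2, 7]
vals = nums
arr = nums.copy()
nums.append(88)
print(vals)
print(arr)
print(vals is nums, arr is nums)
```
[5, 2, 7, 88]
[5, 2, 7]
True False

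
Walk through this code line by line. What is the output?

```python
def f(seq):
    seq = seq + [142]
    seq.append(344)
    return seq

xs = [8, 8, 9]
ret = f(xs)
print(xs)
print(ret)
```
[8, 8, 9]
[8, 8, 9, 142, 344]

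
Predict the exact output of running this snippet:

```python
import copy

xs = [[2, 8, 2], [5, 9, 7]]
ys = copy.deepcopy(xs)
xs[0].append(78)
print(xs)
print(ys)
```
[[2, 8, 2, 78], [5, 9, 7]]
[[2, 8, 2], [5, 9, 7]]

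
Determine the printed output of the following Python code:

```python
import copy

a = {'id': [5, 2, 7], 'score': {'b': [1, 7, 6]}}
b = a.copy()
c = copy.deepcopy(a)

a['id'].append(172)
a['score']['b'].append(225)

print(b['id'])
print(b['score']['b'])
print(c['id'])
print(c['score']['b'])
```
[5, 2, 7, 172]
[1, 7, 6, 225]
[5, 2, 7]
[1, 7, 6]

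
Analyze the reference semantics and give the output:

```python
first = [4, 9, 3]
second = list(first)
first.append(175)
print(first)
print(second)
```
[4, 9, 3, 175]
[4, 9, 3]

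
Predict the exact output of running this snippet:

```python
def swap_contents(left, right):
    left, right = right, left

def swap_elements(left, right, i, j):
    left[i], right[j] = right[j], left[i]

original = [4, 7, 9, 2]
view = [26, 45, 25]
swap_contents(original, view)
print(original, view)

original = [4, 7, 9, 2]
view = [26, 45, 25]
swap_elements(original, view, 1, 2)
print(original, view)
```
[4, 7, 9, 2] [26, 45, 25]
[4, 25, 9, 2] [26, 45, 7]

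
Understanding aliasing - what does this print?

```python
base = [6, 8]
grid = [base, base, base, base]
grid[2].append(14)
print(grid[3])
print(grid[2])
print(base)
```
[6, 8, 14]
[6, 8, 14]
[6, 8, 14]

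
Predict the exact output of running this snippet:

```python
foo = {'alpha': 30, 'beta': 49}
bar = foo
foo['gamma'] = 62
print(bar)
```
{'alpha': 30, 'beta': 49, 'gamma': 62}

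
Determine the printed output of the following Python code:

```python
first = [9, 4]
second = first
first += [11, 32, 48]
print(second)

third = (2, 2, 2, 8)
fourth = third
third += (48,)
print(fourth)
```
[9, 4, 11, 32, 48]
(2, 2, 2, 8)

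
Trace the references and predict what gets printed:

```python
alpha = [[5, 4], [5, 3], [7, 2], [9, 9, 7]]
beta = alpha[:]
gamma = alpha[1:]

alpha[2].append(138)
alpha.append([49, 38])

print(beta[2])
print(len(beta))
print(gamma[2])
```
[7, 2, 138]
4
[9, 9, 7]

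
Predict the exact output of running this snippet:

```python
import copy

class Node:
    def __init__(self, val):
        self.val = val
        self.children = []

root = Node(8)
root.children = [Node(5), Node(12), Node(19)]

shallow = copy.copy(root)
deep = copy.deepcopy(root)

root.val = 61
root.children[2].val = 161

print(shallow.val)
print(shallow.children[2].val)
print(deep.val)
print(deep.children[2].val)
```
8
161
8
19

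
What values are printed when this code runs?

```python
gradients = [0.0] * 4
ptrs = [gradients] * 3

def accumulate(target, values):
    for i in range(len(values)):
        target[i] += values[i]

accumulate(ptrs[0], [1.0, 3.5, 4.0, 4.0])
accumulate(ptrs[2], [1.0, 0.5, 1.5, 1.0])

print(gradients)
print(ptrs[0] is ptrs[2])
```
[2.0, 4.0, 5.5, 5.0]
True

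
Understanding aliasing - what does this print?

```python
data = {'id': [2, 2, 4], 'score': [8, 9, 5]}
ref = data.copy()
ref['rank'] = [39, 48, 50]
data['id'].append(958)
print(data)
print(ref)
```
{'id': [2, 2, 4, 958], 'score': [8, 9, 5]}
{'id': [2, 2, 4, 958], 'score': [8, 9, 5], 'rank': [39, 48, 50]}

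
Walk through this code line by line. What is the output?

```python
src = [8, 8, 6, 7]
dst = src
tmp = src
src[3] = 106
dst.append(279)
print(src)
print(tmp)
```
[8, 8, 6, 106, 279]
[8, 8, 6, 106, 279]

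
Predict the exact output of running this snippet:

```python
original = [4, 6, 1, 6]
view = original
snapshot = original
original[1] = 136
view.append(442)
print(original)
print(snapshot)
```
[4, 136, 1, 6, 442]
[4, 136, 1, 6, 442]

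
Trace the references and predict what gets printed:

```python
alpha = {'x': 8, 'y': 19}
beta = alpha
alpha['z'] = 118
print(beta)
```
{'x': 8, 'y': 19, 'z': 118}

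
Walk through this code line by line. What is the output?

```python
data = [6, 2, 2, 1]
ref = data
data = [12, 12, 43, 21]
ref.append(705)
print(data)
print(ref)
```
[12, 12, 43, 21]
[6, 2, 2, 1, 705]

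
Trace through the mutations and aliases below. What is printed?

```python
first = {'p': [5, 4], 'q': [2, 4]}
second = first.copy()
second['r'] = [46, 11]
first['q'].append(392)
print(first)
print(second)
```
{'p': [5, 4], 'q': [2, 4, 392]}
{'p': [5, 4], 'q': [2, 4, 392], 'r': [46, 11]}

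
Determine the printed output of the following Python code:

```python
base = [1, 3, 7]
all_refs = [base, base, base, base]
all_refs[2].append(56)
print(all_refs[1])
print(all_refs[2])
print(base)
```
[1, 3, 7, 56]
[1, 3, 7, 56]
[1, 3, 7, 56]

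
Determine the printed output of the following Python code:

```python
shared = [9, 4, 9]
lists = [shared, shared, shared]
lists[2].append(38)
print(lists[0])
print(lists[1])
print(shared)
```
[9, 4, 9, 38]
[9, 4, 9, 38]
[9, 4, 9, 38]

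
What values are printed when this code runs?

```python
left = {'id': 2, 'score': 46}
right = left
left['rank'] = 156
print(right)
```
{'id': 2, 'score': 46, 'rank': 156}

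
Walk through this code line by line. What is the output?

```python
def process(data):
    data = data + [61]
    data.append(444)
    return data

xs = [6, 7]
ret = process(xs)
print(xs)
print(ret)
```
[6, 7]
[6, 7, 61, 444]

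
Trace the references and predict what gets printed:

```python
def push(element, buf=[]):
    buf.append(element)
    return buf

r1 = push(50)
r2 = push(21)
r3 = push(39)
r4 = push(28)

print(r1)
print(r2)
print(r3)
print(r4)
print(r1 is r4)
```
[50, 21, 39, 28]
[50, 21, 39, 28]
[50, 21, 39, 28]
[50, 21, 39, 28]
True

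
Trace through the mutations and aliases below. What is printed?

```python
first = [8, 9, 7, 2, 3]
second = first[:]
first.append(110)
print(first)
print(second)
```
[8, 9, 7, 2, 3, 110]
[8, 9, 7, 2, 3]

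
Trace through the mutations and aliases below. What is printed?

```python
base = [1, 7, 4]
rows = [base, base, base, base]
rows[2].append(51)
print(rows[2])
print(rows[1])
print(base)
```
[1, 7, 4, 51]
[1, 7, 4, 51]
[1, 7, 4, 51]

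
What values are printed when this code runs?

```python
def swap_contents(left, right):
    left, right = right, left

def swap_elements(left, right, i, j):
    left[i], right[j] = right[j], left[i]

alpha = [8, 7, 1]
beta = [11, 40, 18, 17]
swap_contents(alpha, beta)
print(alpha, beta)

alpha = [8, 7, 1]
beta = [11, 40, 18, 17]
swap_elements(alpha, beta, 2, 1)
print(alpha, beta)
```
[8, 7, 1] [11, 40, 18, 17]
[8, 7, 40] [11, 1, 18, 17]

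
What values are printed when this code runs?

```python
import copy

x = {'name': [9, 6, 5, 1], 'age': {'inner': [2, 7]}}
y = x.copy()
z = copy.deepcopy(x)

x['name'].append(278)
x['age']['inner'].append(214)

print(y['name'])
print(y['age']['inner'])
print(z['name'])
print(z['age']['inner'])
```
[9, 6, 5, 1, 278]
[2, 7, 214]
[9, 6, 5, 1]
[2, 7]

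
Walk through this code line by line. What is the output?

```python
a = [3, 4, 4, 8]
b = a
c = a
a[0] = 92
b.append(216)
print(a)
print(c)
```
[92, 4, 4, 8, 216]
[92, 4, 4, 8, 216]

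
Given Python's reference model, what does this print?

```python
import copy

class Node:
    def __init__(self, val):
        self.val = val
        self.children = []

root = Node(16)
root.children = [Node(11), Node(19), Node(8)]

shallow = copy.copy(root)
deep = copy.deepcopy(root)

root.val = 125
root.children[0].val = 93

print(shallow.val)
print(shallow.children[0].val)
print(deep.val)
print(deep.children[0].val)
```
16
93
16
11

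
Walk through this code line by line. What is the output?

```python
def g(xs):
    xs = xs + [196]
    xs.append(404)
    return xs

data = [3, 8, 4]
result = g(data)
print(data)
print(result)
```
[3, 8, 4]
[3, 8, 4, 196, 404]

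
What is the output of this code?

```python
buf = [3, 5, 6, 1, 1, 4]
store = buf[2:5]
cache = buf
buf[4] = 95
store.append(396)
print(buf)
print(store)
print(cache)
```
[3, 5, 6, 1, 95, 4]
[6, 1, 1, 396]
[3, 5, 6, 1, 95, 4]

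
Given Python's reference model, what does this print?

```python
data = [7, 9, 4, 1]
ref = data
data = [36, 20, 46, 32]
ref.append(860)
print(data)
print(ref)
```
[36, 20, 46, 32]
[7, 9, 4, 1, 860]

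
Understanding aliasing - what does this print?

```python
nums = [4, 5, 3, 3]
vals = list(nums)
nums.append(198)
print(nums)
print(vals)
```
[4, 5, 3, 3, 198]
[4, 5, 3, 3]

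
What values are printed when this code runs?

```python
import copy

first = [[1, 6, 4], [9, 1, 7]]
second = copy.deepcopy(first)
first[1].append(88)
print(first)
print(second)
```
[[1, 6, 4], [9, 1, 7, 88]]
[[1, 6, 4], [9, 1, 7]]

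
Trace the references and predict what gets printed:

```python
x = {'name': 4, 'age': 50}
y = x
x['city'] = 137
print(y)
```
{'name': 4, 'age': 50, 'city': 137}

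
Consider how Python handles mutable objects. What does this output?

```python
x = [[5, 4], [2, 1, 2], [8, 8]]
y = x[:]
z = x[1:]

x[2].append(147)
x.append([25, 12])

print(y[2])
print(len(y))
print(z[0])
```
[8, 8, 147]
3
[2, 1, 2]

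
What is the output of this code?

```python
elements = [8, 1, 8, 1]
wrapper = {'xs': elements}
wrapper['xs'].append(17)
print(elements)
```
[8, 1, 8, 1, 17]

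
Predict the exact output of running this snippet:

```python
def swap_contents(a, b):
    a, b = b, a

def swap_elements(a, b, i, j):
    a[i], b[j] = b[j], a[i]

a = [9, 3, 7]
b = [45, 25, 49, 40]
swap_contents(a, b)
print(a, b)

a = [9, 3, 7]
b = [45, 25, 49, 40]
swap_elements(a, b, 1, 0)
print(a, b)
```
[9, 3, 7] [45, 25, 49, 40]
[9, 45, 7] [3, 25, 49, 40]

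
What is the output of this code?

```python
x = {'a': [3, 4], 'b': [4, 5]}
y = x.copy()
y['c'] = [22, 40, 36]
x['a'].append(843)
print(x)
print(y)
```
{'a': [3, 4, 843], 'b': [4, 5]}
{'a': [3, 4, 843], 'b': [4, 5], 'c': [22, 40, 36]}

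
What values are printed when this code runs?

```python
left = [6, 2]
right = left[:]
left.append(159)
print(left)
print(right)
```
[6, 2, 159]
[6, 2]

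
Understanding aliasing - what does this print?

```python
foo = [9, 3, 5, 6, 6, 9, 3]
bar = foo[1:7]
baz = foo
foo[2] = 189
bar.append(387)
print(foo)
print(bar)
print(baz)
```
[9, 3, 189, 6, 6, 9, 3]
[3, 5, 6, 6, 9, 3, 387]
[9, 3, 189, 6, 6, 9, 3]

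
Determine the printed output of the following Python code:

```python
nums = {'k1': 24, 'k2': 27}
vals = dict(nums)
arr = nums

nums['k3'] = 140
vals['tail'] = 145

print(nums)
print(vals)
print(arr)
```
{'k1': 24, 'k2': 27, 'k3': 140}
{'k1': 24, 'k2': 27, 'tail': 145}
{'k1': 24, 'k2': 27, 'k3': 140}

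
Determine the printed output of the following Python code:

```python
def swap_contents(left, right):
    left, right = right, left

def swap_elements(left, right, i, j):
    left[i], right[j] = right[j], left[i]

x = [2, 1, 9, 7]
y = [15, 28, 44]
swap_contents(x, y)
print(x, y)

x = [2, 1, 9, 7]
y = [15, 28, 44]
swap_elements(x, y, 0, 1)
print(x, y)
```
[2, 1, 9, 7] [15, 28, 44]
[28, 1, 9, 7] [15, 2, 44]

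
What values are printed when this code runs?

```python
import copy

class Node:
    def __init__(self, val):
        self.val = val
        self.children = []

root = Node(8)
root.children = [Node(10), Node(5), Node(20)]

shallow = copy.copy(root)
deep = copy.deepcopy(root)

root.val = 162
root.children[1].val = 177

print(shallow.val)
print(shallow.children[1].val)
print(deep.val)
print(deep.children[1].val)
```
8
177
8
5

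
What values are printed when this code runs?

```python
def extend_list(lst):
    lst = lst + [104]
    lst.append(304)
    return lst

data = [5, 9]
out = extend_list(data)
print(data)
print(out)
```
[5, 9]
[5, 9, 104, 304]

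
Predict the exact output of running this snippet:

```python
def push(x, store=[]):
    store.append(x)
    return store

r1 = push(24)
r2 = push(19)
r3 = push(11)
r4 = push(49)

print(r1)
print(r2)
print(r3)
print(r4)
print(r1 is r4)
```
[24, 19, 11, 49]
[24, 19, 11, 49]
[24, 19, 11, 49]
[24, 19, 11, 49]
True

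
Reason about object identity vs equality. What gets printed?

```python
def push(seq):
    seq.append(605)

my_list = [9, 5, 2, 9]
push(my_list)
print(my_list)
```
[9, 5, 2, 9, 605]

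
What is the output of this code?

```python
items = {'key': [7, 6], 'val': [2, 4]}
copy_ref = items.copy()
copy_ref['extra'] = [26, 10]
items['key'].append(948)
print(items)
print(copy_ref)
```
{'key': [7, 6, 948], 'val': [2, 4]}
{'key': [7, 6, 948], 'val': [2, 4], 'extra': [26, 10]}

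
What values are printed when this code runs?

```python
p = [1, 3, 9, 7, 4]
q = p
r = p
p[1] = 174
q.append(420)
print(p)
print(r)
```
[1, 174, 9, 7, 4, 420]
[1, 174, 9, 7, 4, 420]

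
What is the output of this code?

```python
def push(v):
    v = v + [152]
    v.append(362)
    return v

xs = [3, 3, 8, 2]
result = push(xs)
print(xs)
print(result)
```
[3, 3, 8, 2]
[3, 3, 8, 2, 152, 362]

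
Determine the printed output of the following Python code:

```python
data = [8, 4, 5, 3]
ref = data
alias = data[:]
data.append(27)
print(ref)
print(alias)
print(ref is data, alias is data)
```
[8, 4, 5, 3, 27]
[8, 4, 5, 3]
True False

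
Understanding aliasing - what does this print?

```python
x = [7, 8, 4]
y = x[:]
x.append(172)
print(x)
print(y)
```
[7, 8, 4, 172]
[7, 8, 4]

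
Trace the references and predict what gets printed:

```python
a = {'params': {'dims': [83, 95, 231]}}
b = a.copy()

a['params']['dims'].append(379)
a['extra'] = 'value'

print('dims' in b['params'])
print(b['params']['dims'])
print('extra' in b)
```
True
[83, 95, 231, 379]
False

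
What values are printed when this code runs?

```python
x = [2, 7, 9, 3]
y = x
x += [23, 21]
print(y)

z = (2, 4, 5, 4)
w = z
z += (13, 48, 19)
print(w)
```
[2, 7, 9, 3, 23, 21]
(2, 4, 5, 4)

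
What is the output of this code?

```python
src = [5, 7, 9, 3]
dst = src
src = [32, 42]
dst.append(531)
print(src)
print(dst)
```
[32, 42]
[5, 7, 9, 3, 531]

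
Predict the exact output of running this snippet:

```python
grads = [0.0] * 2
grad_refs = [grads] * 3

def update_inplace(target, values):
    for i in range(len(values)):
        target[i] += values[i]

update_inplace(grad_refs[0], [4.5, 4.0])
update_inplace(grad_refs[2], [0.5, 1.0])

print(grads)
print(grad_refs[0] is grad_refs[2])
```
[5.0, 5.0]
True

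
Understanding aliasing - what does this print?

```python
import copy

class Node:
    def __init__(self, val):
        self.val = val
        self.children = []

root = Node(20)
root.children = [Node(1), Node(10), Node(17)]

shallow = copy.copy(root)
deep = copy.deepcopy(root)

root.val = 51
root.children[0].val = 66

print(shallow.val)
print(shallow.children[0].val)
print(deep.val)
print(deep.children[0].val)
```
20
66
20
1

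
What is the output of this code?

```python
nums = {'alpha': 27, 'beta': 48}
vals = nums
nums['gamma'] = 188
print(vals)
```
{'alpha': 27, 'beta': 48, 'gamma': 188}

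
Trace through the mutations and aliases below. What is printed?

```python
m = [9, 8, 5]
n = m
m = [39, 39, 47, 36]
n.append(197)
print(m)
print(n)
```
[39, 39, 47, 36]
[9, 8, 5, 197]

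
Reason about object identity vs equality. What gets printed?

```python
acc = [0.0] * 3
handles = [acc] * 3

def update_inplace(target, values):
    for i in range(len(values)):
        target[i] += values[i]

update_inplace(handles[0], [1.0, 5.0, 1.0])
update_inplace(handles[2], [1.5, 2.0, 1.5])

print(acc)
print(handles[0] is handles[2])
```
[2.5, 7.0, 2.5]
True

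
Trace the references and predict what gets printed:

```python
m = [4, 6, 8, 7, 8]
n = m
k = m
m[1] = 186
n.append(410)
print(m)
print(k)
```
[4, 186, 8, 7, 8, 410]
[4, 186, 8, 7, 8, 410]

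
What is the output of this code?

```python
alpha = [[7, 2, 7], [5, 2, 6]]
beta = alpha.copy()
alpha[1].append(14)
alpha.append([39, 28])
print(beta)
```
[[7, 2, 7], [5, 2, 6, 14]]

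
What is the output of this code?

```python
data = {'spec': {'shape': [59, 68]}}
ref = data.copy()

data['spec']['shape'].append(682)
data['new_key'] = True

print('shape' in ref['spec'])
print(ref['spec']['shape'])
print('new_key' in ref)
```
True
[59, 68, 682]
False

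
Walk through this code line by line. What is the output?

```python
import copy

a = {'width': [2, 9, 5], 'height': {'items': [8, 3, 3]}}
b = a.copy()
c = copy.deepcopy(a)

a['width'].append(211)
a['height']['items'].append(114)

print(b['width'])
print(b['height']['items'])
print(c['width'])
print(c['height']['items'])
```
[2, 9, 5, 211]
[8, 3, 3, 114]
[2, 9, 5]
[8, 3, 3]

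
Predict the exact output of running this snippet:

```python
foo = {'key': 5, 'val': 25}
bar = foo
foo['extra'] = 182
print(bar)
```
{'key': 5, 'val': 25, 'extra': 182}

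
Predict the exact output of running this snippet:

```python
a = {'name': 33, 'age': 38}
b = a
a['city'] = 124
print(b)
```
{'name': 33, 'age': 38, 'city': 124}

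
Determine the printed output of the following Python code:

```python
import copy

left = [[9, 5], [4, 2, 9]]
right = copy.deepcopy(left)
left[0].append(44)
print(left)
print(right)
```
[[9, 5, 44], [4, 2, 9]]
[[9, 5], [4, 2, 9]]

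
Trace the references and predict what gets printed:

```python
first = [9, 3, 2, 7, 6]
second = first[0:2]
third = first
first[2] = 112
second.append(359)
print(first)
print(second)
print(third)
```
[9, 3, 112, 7, 6]
[9, 3, 359]
[9, 3, 112, 7, 6]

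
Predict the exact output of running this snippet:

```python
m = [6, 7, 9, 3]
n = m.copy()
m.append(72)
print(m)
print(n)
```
[6, 7, 9, 3, 72]
[6, 7, 9, 3]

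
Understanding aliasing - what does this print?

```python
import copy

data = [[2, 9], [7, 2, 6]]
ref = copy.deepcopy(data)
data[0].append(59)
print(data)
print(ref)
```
[[2, 9, 59], [7, 2, 6]]
[[2, 9], [7, 2, 6]]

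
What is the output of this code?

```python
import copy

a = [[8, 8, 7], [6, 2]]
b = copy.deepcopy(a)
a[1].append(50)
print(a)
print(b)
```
[[8, 8, 7], [6, 2, 50]]
[[8, 8, 7], [6, 2]]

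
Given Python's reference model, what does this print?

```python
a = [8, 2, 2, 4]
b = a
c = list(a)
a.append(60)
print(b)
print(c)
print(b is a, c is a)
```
[8, 2, 2, 4, 60]
[8, 2, 2, 4]
True False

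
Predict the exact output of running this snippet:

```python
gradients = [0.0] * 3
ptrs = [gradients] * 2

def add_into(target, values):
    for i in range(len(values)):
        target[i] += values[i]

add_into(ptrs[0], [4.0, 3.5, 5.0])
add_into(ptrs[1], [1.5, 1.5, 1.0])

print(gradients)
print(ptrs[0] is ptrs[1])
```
[5.5, 5.0, 6.0]
True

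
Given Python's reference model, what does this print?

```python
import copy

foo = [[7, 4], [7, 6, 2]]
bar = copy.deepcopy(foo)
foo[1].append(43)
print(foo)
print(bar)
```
[[7, 4], [7, 6, 2, 43]]
[[7, 4], [7, 6, 2]]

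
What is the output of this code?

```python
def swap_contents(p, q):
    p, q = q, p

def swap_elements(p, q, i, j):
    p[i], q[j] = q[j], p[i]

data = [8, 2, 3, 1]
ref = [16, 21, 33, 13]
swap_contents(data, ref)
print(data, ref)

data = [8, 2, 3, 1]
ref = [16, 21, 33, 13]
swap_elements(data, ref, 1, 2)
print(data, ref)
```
[8, 2, 3, 1] [16, 21, 33, 13]
[8, 33, 3, 1] [16, 21, 2, 13]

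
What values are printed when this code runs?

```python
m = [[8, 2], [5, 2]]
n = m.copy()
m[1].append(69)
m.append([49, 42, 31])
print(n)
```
[[8, 2], [5, 2, 69]]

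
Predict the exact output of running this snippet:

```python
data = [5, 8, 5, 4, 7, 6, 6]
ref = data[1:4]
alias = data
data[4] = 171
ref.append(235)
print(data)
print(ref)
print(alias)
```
[5, 8, 5, 4, 171, 6, 6]
[8, 5, 4, 235]
[5, 8, 5, 4, 171, 6, 6]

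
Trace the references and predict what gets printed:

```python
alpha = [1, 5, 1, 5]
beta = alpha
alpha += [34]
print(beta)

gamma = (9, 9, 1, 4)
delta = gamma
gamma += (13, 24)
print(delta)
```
[1, 5, 1, 5, 34]
(9, 9, 1, 4)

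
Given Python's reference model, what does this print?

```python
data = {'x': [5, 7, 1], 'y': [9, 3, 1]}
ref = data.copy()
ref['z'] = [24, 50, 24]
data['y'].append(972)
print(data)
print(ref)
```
{'x': [5, 7, 1], 'y': [9, 3, 1, 972]}
{'x': [5, 7, 1], 'y': [9, 3, 1, 972], 'z': [24, 50, 24]}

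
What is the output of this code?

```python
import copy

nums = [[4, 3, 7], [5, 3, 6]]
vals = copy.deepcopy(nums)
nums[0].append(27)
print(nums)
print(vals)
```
[[4, 3, 7, 27], [5, 3, 6]]
[[4, 3, 7], [5, 3, 6]]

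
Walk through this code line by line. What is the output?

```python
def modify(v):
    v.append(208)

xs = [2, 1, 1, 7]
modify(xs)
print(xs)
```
[2, 1, 1, 7, 208]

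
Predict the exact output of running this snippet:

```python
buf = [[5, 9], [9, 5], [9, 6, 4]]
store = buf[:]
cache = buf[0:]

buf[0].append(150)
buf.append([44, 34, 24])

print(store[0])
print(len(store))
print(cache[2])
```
[5, 9, 150]
3
[9, 6, 4]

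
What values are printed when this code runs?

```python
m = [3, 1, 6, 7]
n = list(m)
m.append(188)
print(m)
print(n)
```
[3, 1, 6, 7, 188]
[3, 1, 6, 7]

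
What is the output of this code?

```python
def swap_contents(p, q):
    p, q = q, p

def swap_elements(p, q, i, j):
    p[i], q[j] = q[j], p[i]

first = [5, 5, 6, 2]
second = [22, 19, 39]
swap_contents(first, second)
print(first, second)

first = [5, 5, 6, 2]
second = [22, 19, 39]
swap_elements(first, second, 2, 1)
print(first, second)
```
[5, 5, 6, 2] [22, 19, 39]
[5, 5, 19, 2] [22, 6, 39]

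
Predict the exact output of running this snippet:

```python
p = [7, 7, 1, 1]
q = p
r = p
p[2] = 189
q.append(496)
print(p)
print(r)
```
[7, 7, 189, 1, 496]
[7, 7, 189, 1, 496]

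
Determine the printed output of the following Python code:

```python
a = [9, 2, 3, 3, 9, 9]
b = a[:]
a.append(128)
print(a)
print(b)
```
[9, 2, 3, 3, 9, 9, 128]
[9, 2, 3, 3, 9, 9]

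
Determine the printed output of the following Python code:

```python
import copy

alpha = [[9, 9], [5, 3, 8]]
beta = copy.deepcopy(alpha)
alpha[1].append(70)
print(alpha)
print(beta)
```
[[9, 9], [5, 3, 8, 70]]
[[9, 9], [5, 3, 8]]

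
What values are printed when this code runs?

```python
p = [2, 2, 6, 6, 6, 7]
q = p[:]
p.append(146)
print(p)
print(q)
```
[2, 2, 6, 6, 6, 7, 146]
[2, 2, 6, 6, 6, 7]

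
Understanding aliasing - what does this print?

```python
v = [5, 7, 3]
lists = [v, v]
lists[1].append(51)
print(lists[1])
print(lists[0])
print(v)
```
[5, 7, 3, 51]
[5, 7, 3, 51]
[5, 7, 3, 51]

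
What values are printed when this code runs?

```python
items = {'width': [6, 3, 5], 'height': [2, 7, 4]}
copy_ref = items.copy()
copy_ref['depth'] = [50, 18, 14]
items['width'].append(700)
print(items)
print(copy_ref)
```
{'width': [6, 3, 5, 700], 'height': [2, 7, 4]}
{'width': [6, 3, 5, 700], 'height': [2, 7, 4], 'depth': [50, 18, 14]}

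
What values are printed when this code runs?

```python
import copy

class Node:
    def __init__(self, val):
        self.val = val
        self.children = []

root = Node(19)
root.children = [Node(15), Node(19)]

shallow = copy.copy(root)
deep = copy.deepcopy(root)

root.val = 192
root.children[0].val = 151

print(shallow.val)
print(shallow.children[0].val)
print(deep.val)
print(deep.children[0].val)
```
19
151
19
15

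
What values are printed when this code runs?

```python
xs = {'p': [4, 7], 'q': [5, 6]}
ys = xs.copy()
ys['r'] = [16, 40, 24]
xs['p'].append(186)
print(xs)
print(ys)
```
{'p': [4, 7, 186], 'q': [5, 6]}
{'p': [4, 7, 186], 'q': [5, 6], 'r': [16, 40, 24]}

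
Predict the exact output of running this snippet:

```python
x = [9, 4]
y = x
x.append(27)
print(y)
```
[9, 4, 27]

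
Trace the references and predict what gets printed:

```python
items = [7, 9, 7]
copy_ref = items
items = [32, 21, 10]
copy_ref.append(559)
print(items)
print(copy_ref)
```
[32, 21, 10]
[7, 9, 7, 559]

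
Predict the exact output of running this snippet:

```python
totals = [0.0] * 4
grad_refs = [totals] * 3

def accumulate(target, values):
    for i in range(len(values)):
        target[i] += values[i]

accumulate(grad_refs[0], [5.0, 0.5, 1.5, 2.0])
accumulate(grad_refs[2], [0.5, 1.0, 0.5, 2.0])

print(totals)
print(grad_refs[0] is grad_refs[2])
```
[5.5, 1.5, 2.0, 4.0]
True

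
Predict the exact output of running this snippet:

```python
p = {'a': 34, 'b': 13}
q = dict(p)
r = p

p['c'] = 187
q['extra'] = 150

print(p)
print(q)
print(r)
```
{'a': 34, 'b': 13, 'c': 187}
{'a': 34, 'b': 13, 'extra': 150}
{'a': 34, 'b': 13, 'c': 187}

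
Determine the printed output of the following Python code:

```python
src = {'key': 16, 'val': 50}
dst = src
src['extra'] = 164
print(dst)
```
{'key': 16, 'val': 50, 'extra': 164}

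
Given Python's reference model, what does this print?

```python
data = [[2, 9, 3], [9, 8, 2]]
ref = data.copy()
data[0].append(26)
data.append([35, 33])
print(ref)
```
[[2, 9, 3, 26], [9, 8, 2]]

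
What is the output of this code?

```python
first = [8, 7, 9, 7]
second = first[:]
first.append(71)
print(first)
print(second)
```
[8, 7, 9, 7, 71]
[8, 7, 9, 7]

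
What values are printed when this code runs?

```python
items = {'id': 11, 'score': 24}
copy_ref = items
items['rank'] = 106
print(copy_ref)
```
{'id': 11, 'score': 24, 'rank': 106}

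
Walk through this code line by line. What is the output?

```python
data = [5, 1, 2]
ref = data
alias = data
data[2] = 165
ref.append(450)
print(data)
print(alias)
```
[5, 1, 165, 450]
[5, 1, 165, 450]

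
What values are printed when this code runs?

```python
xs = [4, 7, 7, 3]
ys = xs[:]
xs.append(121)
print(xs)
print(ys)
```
[4, 7, 7, 3, 121]
[4, 7, 7, 3]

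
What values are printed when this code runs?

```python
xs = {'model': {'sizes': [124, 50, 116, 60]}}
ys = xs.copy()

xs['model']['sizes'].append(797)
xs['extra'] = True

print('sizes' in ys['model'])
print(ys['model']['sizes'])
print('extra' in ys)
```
True
[124, 50, 116, 60, 797]
False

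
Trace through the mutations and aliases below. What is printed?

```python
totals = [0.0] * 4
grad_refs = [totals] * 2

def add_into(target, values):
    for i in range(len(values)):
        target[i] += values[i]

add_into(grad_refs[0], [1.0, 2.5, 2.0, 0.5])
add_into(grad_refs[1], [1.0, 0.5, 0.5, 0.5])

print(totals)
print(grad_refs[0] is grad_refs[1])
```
[2.0, 3.0, 2.5, 1.0]
True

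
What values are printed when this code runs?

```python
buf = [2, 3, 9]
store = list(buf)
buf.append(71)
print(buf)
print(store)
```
[2, 3, 9, 71]
[2, 3, 9]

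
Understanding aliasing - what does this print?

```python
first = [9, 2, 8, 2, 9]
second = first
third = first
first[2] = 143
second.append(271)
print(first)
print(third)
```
[9, 2, 143, 2, 9, 271]
[9, 2, 143, 2, 9, 271]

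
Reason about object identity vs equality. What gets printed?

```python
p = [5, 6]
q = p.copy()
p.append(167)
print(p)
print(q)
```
[5, 6, 167]
[5, 6]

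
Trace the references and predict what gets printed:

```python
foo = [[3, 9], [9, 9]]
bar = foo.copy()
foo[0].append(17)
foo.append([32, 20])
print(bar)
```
[[3, 9, 17], [9, 9]]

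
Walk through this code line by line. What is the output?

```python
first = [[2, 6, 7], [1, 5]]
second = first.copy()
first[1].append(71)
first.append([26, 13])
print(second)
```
[[2, 6, 7], [1, 5, 71]]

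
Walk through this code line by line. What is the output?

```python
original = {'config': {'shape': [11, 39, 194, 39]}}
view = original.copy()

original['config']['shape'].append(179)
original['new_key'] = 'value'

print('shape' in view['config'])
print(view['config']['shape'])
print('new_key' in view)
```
True
[11, 39, 194, 39, 179]
False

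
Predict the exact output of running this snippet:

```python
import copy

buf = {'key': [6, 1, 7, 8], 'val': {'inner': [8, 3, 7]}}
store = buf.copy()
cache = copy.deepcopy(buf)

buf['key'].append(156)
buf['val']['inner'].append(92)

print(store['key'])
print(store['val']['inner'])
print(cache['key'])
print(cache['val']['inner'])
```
[6, 1, 7, 8, 156]
[8, 3, 7, 92]
[6, 1, 7, 8]
[8, 3, 7]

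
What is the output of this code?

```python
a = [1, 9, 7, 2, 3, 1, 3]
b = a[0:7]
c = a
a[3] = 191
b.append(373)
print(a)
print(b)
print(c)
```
[1, 9, 7, 191, 3, 1, 3]
[1, 9, 7, 2, 3, 1, 3, 373]
[1, 9, 7, 191, 3, 1, 3]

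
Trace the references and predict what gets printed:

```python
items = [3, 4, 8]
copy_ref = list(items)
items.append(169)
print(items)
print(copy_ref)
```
[3, 4, 8, 169]
[3, 4, 8]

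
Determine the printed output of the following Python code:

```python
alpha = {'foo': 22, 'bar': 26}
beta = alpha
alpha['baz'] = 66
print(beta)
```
{'foo': 22, 'bar': 26, 'baz': 66}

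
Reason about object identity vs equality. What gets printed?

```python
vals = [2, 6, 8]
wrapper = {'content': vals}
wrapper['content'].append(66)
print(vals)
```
[2, 6, 8, 66]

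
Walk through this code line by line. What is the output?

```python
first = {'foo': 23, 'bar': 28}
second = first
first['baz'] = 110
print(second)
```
{'foo': 23, 'bar': 28, 'baz': 110}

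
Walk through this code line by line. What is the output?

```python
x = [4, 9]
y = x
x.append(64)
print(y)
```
[4, 9, 64]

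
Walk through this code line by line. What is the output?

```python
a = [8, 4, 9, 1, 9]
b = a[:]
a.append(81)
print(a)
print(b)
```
[8, 4, 9, 1, 9, 81]
[8, 4, 9, 1, 9]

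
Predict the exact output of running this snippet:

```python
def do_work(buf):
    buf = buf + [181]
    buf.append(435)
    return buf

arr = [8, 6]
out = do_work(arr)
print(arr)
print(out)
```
[8, 6]
[8, 6, 181, 435]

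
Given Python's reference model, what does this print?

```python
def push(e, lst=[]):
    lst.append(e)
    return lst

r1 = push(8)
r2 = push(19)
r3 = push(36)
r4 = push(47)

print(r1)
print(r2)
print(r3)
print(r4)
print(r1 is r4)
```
[8, 19, 36, 47]
[8, 19, 36, 47]
[8, 19, 36, 47]
[8, 19, 36, 47]
True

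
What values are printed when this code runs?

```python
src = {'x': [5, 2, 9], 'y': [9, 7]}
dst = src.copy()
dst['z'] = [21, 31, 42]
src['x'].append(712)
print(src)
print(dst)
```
{'x': [5, 2, 9, 712], 'y': [9, 7]}
{'x': [5, 2, 9, 712], 'y': [9, 7], 'z': [21, 31, 42]}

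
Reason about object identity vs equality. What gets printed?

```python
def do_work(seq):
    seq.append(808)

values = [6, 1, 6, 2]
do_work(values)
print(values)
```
[6, 1, 6, 2, 808]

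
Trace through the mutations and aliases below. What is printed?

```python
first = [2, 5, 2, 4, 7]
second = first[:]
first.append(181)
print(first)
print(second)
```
[2, 5, 2, 4, 7, 181]
[2, 5, 2, 4, 7]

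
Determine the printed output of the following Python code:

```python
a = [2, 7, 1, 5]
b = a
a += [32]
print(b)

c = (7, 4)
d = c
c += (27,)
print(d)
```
[2, 7, 1, 5, 32]
(7, 4)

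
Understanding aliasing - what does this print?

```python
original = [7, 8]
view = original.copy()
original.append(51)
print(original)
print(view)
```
[7, 8, 51]
[7, 8]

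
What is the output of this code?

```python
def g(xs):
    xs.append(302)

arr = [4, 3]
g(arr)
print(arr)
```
[4, 3, 302]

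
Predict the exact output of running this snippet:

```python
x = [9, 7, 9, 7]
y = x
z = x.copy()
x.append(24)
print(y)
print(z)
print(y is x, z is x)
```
[9, 7, 9, 7, 24]
[9, 7, 9, 7]
True False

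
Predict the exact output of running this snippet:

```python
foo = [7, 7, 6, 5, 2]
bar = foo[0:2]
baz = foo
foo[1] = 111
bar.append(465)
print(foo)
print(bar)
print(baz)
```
[7, 111, 6, 5, 2]
[7, 7, 465]
[7, 111, 6, 5, 2]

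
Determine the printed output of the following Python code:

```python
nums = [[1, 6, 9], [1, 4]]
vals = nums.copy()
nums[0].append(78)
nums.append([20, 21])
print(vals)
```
[[1, 6, 9, 78], [1, 4]]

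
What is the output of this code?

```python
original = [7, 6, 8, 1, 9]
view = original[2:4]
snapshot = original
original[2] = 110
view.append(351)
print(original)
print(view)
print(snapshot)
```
[7, 6, 110, 1, 9]
[8, 1, 351]
[7, 6, 110, 1, 9]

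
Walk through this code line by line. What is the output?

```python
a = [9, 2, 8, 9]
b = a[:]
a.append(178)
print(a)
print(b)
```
[9, 2, 8, 9, 178]
[9, 2, 8, 9]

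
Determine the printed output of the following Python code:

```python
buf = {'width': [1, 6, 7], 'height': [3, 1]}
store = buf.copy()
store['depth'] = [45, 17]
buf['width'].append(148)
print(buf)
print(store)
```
{'width': [1, 6, 7, 148], 'height': [3, 1]}
{'width': [1, 6, 7, 148], 'height': [3, 1], 'depth': [45, 17]}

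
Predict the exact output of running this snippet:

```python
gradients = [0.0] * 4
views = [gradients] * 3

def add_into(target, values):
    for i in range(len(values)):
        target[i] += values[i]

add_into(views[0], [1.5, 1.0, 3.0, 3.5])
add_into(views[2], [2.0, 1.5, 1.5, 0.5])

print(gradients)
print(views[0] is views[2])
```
[3.5, 2.5, 4.5, 4.0]
True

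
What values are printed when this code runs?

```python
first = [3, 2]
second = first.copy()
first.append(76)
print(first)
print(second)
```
[3, 2, 76]
[3, 2]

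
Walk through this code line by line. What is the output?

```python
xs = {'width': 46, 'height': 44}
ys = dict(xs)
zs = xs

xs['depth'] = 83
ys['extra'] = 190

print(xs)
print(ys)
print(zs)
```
{'width': 46, 'height': 44, 'depth': 83}
{'width': 46, 'height': 44, 'extra': 190}
{'width': 46, 'height': 44, 'depth': 83}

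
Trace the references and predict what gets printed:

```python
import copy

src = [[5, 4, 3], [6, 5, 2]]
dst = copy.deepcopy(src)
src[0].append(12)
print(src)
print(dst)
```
[[5, 4, 3, 12], [6, 5, 2]]
[[5, 4, 3], [6, 5, 2]]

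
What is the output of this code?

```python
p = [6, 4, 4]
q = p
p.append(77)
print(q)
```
[6, 4, 4, 77]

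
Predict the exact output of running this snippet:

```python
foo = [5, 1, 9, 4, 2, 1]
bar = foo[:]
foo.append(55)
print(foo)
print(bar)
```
[5, 1, 9, 4, 2, 1, 55]
[5, 1, 9, 4, 2, 1]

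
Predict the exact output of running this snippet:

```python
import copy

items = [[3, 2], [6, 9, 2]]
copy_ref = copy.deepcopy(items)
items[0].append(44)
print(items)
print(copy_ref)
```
[[3, 2, 44], [6, 9, 2]]
[[3, 2], [6, 9, 2]]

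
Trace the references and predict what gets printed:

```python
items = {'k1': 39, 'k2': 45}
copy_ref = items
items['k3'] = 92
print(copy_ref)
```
{'k1': 39, 'k2': 45, 'k3': 92}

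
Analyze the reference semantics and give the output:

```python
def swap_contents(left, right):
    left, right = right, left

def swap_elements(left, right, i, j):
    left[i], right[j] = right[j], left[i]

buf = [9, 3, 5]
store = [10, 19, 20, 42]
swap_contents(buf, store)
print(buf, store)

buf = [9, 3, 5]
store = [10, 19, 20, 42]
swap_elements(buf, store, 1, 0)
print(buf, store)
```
[9, 3, 5] [10, 19, 20, 42]
[9, 10, 5] [3, 19, 20, 42]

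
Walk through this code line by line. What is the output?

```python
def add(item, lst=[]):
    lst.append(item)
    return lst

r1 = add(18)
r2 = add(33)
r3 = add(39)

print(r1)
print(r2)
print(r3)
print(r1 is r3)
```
[18, 33, 39]
[18, 33, 39]
[18, 33, 39]
True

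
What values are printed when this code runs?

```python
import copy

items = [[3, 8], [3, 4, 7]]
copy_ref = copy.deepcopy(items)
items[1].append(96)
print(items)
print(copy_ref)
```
[[3, 8], [3, 4, 7, 96]]
[[3, 8], [3, 4, 7]]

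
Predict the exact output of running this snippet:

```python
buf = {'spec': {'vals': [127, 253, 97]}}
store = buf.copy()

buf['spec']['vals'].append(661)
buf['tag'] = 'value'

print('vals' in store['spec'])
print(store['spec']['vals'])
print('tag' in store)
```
True
[127, 253, 97, 661]
False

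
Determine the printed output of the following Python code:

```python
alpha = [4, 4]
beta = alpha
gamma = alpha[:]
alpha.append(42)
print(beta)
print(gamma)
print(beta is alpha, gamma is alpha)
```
[4, 4, 42]
[4, 4]
True False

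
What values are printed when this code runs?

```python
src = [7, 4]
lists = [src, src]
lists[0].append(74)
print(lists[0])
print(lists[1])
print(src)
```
[7, 4, 74]
[7, 4, 74]
[7, 4, 74]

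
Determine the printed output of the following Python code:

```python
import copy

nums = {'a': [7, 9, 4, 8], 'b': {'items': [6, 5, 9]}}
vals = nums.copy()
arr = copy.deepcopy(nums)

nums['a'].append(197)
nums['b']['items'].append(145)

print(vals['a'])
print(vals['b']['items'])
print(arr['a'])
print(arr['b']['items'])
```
[7, 9, 4, 8, 197]
[6, 5, 9, 145]
[7, 9, 4, 8]
[6, 5, 9]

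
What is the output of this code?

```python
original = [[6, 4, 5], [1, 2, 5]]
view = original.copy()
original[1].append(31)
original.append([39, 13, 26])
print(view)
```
[[6, 4, 5], [1, 2, 5, 31]]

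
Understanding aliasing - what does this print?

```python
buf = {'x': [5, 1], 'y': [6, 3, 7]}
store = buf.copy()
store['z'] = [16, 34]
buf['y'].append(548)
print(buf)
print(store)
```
{'x': [5, 1], 'y': [6, 3, 7, 548]}
{'x': [5, 1], 'y': [6, 3, 7, 548], 'z': [16, 34]}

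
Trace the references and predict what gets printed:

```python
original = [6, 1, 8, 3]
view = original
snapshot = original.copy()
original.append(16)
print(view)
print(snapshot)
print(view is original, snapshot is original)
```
[6, 1, 8, 3, 16]
[6, 1, 8, 3]
True False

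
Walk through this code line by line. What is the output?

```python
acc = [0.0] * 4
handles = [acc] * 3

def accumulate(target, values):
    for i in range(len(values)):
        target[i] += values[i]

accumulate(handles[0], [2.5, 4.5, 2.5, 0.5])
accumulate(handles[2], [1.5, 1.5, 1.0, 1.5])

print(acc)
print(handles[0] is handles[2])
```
[4.0, 6.0, 3.5, 2.0]
True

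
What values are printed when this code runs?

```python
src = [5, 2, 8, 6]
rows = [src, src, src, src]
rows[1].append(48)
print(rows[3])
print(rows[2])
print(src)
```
[5, 2, 8, 6, 48]
[5, 2, 8, 6, 48]
[5, 2, 8, 6, 48]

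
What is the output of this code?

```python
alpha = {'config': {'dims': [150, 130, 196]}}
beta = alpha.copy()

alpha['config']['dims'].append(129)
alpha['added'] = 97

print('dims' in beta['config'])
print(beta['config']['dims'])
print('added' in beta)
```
True
[150, 130, 196, 129]
False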